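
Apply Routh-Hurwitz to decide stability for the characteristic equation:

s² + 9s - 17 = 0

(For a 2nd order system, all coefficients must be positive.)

Coefficients: 1, 9, -17. c=-17 not positive, so system is unstable.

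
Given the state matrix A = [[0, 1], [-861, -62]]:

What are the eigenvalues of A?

det(A - λI) = λ² - (-62)λ + 861 = (λ - (-41))(λ - (-21)). Eigenvalues: -41, -21.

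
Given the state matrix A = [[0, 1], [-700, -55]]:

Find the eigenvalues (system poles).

det(A - λI) = λ² - (-55)λ + 700 = (λ - (-35))(λ - (-20)). Eigenvalues: -35, -20.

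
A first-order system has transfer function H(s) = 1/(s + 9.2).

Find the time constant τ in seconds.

For H(s) = 1/(s + 1/τ), the pole is at -1/τ = -9.2, so τ = 1/9.2 = 0.1087 s.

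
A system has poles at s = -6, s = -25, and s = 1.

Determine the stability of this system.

Pole(s) at s = 1 are not in the left half-plane. System is unstable.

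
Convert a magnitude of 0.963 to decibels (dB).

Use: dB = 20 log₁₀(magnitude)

dB = 20 log₁₀(0.963) = -0.3 dB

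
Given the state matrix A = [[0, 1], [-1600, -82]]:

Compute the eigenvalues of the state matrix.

det(A - λI) = λ² - (-82)λ + 1600 = (λ - (-50))(λ - (-32)). Eigenvalues: -50, -32.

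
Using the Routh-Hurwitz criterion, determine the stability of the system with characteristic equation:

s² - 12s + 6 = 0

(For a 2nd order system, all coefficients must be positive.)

Coefficients: 1, -12, 6. b=-12 not positive, so system is unstable.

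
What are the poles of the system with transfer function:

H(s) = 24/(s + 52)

Pole is where denominator = 0: s + 52 = 0, so s = -52.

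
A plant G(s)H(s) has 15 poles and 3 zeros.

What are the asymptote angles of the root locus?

n - m = 15 - 3 = 12. Angles: θk = (2k + 1)·180°/12 = 15°, 45°, 75°, 105°, 135°, 165°, 195°, 225°, 255°, 285°, 315°, 345°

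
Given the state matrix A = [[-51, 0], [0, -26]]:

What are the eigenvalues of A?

For diagonal matrix, eigenvalues are diagonal entries: λ₁ = -51, λ₂ = -26.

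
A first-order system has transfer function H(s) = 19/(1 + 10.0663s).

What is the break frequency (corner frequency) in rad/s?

Corner frequency = 1/τ = 1/10.0663 = 0.099 rad/s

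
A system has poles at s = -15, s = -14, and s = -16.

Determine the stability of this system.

All poles are in the left half-plane. System is stable.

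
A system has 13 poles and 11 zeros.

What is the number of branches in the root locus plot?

Root locus has n branches where n = number of poles = 13.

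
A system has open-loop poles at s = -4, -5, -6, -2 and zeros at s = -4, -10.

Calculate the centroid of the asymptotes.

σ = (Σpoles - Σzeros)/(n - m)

σ = (Σpoles - Σzeros)/(n - m) = (-17 - (-14))/(4 - 2) = -3/2 = -1.5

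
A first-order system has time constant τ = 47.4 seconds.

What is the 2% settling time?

For first-order system, 2% settling time ≈ 4τ = 4 × 47.4 = 189.6 s.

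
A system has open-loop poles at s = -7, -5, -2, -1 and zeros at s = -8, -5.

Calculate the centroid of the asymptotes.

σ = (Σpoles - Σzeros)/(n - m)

σ = (Σpoles - Σzeros)/(n - m) = (-15 - (-13))/(4 - 2) = -2/2 = -1.0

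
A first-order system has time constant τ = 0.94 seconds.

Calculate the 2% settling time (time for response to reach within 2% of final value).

For first-order system, 2% settling time ≈ 4τ = 4 × 0.94 = 3.76 s.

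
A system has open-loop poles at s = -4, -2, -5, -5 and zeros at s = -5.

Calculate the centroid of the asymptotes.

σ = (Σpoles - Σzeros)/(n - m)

σ = (Σpoles - Σzeros)/(n - m) = (-16 - (-5))/(4 - 1) = -11/3 = -3.67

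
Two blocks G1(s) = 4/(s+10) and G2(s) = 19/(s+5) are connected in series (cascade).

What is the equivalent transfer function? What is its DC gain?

Series: multiply transfer functions. G_eq = 4/(s+10) × 19/(s+5) = 76/((s+10)(s+5)). DC gain = 76/(10×5) = 1.52.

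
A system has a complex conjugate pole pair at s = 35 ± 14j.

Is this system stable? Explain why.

Real part of poles is 35 (> 0, right half-plane). Unstable.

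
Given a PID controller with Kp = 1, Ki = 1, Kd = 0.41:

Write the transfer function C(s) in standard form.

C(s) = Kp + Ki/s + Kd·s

Substituting values: C(s) = 1 + 1/s + 0.41s = (0.41s² + s + 1)/s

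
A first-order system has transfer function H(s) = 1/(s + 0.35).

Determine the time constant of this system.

For H(s) = 1/(s + 1/τ), the pole is at -1/τ = -0.35, so τ = 1/0.35 = 2.8571 s.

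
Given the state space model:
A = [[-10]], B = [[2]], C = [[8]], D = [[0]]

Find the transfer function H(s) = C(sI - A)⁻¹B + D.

(sI - A)⁻¹ = 1/(s + 10). H(s) = 8 × 2/(s + 10) + 0 = 16/(s + 10).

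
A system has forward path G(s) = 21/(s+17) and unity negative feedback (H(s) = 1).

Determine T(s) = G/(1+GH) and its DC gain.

T(s) = G/(1+GH) = [21/(s+17)] / [1 + 21/(s+17)] = 21/(s+17+21) = 21/(s+38). DC gain = 21/38 = 0.5526.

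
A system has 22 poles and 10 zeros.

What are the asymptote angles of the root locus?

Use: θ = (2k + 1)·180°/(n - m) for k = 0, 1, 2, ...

n - m = 22 - 10 = 12. Angles: θk = (2k + 1)·180°/12 = 15°, 45°, 75°, 105°, 135°, 165°, 195°, 225°, 255°, 285°, 315°, 345°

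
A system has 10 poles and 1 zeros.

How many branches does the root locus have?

Root locus has n branches where n = number of poles = 10.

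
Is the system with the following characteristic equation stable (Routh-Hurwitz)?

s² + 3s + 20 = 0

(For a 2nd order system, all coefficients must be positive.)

Coefficients: 1, 3, 20. All positive, so system is stable.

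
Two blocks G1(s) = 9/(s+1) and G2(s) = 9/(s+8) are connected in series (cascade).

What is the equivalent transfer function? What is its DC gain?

Series: multiply transfer functions. G_eq = 9/(s+1) × 9/(s+8) = 81/((s+1)(s+8)). DC gain = 81/(1×8) = 10.125.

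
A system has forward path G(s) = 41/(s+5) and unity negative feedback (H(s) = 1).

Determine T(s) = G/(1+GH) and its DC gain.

T(s) = G/(1+GH) = [41/(s+5)] / [1 + 41/(s+5)] = 41/(s+5+41) = 41/(s+46). DC gain = 41/46 = 0.8913.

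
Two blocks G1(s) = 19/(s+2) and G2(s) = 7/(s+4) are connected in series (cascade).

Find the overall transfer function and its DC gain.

Series: multiply transfer functions. G_eq = 19/(s+2) × 7/(s+4) = 133/((s+2)(s+4)). DC gain = 133/(2×4) = 16.625.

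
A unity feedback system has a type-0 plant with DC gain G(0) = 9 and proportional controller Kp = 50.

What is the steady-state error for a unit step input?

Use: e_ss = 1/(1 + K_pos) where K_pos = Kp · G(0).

K_pos = Kp · G(0) = 50 × 9 = 450. e_ss = 1/(1 + 450) = 0.0022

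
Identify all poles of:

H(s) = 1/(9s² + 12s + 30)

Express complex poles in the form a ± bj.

Discriminant = 12² - 4×9×30 = 144 - 1080 = -936 < 0, so the poles are a complex conjugate pair s = (-12 ± j√936)/(2×9). Real part = -12/(2×9) = -12/18 ≈ -0.6667; imaginary part = ±√936/(2×9) ≈ 1.6997. Poles: s = -0.6667 ± 1.6997j.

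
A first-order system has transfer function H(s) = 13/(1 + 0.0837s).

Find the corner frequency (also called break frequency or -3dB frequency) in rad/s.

Corner frequency = 1/τ = 1/0.0837 = 11.947 rad/s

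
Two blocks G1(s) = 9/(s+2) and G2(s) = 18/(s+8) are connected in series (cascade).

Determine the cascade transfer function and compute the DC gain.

Series: multiply transfer functions. G_eq = 9/(s+2) × 18/(s+8) = 162/((s+2)(s+8)). DC gain = 162/(2×8) = 10.125.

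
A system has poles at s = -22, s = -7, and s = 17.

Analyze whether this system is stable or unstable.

Pole(s) at s = 17 are not in the left half-plane. System is unstable.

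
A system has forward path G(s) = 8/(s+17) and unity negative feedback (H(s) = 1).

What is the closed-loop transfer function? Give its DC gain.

T(s) = G/(1+GH) = [8/(s+17)] / [1 + 8/(s+17)] = 8/(s+17+8) = 8/(s+25). DC gain = 8/25 = 0.32.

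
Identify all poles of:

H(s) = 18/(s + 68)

Pole is where denominator = 0: s + 68 = 0, so s = -68.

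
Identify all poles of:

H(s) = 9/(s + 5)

Pole is where denominator = 0: s + 5 = 0, so s = -5.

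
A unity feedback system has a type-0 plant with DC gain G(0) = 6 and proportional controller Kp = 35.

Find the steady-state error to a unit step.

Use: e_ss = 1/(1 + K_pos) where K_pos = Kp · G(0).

K_pos = Kp · G(0) = 35 × 6 = 210. e_ss = 1/(1 + 210) = 0.0047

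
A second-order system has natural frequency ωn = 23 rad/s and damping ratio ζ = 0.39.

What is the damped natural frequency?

ωd = ωn√(1 - ζ²) = 23√(1 - 0.39²) = 21.18 rad/s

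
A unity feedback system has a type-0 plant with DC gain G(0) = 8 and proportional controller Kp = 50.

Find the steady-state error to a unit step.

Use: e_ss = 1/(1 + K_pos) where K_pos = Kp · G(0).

K_pos = Kp · G(0) = 50 × 8 = 400. e_ss = 1/(1 + 400) = 0.0025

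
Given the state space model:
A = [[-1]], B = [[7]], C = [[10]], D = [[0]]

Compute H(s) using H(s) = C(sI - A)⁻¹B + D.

(sI - A)⁻¹ = 1/(s + 1). H(s) = 10 × 7/(s + 1) + 0 = 70/(s + 1).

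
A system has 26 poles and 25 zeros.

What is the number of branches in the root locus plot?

Root locus has n branches where n = number of poles = 26.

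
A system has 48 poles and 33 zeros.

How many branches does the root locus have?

Root locus has n branches where n = number of poles = 48.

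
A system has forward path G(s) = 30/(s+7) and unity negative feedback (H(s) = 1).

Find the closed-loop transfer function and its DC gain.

T(s) = G/(1+GH) = [30/(s+7)] / [1 + 30/(s+7)] = 30/(s+7+30) = 30/(s+37). DC gain = 30/37 = 0.8108.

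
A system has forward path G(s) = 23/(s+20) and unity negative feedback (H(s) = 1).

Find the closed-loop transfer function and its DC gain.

T(s) = G/(1+GH) = [23/(s+20)] / [1 + 23/(s+20)] = 23/(s+20+23) = 23/(s+43). DC gain = 23/43 = 0.5349.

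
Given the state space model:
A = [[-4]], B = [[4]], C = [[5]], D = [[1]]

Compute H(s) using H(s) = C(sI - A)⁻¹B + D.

(sI - A)⁻¹ = 1/(s + 4). H(s) = 5×4/(s + 4) + 1 = (s + 24)/(s + 4).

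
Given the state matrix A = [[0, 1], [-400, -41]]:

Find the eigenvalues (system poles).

det(A - λI) = λ² - (-41)λ + 400 = (λ - (-25))(λ - (-16)). Eigenvalues: -25, -16.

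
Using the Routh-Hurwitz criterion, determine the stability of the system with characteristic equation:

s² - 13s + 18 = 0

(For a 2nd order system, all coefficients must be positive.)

Coefficients: 1, -13, 18. b=-13 not positive, so system is unstable.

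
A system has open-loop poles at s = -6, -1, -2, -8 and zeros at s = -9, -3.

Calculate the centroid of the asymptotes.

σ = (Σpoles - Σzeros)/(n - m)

σ = (Σpoles - Σzeros)/(n - m) = (-17 - (-12))/(4 - 2) = -5/2 = -2.5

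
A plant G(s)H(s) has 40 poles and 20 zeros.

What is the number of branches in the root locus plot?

Root locus has n branches where n = number of poles = 40.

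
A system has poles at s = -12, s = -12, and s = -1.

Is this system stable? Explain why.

All poles are in the left half-plane. System is stable.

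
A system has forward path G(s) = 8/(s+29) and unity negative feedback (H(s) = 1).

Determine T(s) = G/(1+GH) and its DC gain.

T(s) = G/(1+GH) = [8/(s+29)] / [1 + 8/(s+29)] = 8/(s+29+8) = 8/(s+37). DC gain = 8/37 = 0.2162.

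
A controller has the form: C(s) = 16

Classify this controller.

This is a Proportional (P) controller.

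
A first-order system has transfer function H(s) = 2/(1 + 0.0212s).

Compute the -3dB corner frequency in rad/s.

Corner frequency = 1/τ = 1/0.0212 = 47.17 rad/s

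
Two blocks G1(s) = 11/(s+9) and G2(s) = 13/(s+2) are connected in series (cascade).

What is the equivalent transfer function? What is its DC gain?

Series: multiply transfer functions. G_eq = 11/(s+9) × 13/(s+2) = 143/((s+9)(s+2)). DC gain = 143/(9×2) = 7.9444.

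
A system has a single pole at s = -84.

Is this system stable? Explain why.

Pole at s = -84 is in the left half-plane. Stable.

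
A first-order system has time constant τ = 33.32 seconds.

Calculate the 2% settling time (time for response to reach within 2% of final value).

For first-order system, 2% settling time ≈ 4τ = 4 × 33.32 = 133.28 s.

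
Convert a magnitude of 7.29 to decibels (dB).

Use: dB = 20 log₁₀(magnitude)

dB = 20 log₁₀(7.29) = 17.3 dB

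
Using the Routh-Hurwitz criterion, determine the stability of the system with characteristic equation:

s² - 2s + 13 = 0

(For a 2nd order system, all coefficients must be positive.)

Coefficients: 1, -2, 13. b=-2 not positive, so system is unstable.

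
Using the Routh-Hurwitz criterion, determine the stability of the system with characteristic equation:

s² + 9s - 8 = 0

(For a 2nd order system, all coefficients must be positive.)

Coefficients: 1, 9, -8. c=-8 not positive, so system is unstable.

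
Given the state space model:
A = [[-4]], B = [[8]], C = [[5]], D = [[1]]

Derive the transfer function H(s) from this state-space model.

(sI - A)⁻¹ = 1/(s + 4). H(s) = 5×8/(s + 4) + 1 = (s + 44)/(s + 4).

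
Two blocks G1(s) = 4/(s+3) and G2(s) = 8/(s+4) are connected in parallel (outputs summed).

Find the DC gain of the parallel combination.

Parallel: G_eq = G1 + G2. DC gain = G1(0) + G2(0) = 4/3 + 8/4 = 1.3333 + 2 = 3.3333.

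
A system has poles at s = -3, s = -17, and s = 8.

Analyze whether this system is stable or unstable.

Pole(s) at s = 8 are not in the left half-plane. System is unstable.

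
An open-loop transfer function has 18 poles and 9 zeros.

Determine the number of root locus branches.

Root locus has n branches where n = number of poles = 18.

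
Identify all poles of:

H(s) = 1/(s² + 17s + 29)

Discriminant = 17² - 4×1×29 = 289 - 116 = 173 > 0, so two distinct real poles. Using quadratic formula: s = (-17 ± √173)/(2×1) = (-17 ± √173)/2, with √173 ≈ 13.1529. s₁ ≈ -1.9235, s₂ ≈ -15.0765. Poles: s₁ = -1.9235, s₂ = -15.0765.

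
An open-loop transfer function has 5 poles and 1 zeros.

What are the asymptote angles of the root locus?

n - m = 5 - 1 = 4. Angles: θk = (2k + 1)·180°/4 = 45°, 135°, 225°, 315°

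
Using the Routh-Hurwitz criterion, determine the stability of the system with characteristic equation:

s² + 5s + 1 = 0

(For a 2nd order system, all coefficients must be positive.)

Coefficients: 1, 5, 1. All positive, so system is stable.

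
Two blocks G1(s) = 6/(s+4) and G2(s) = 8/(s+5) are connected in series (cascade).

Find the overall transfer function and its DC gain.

Series: multiply transfer functions. G_eq = 6/(s+4) × 8/(s+5) = 48/((s+4)(s+5)). DC gain = 48/(4×5) = 2.4.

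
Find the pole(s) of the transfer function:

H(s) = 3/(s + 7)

Pole is where denominator = 0: s + 7 = 0, so s = -7.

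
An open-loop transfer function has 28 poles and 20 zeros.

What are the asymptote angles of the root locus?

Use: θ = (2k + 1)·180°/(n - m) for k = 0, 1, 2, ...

n - m = 28 - 20 = 8. Angles: θk = (2k + 1)·180°/8 = 22.5°, 67.5°, 112.5°, 157.5°, 202.5°, 247.5°, 292.5°, 337.5°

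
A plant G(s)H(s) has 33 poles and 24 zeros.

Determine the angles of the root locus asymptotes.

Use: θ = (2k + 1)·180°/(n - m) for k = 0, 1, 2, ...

n - m = 33 - 24 = 9. Angles: θk = (2k + 1)·180°/9 = 20°, 60°, 100°, 140°, 180°, 220°, 260°, 300°, 340°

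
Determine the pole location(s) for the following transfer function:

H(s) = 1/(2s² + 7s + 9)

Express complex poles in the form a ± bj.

Discriminant = 7² - 4×2×9 = 49 - 72 = -23 < 0, so the poles are a complex conjugate pair s = (-7 ± j√23)/(2×2). Real part = -7/(2×2) = -7/4 = -1.75; imaginary part = ±√23/(2×2) ≈ 1.1990. Poles: s = -1.75 ± 1.1990j.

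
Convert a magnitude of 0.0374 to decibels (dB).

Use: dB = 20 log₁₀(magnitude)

dB = 20 log₁₀(0.0374) = -28.5 dB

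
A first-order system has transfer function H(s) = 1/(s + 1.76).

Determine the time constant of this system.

For H(s) = 1/(s + 1/τ), the pole is at -1/τ = -1.76, so τ = 1/1.76 = 0.5682 s.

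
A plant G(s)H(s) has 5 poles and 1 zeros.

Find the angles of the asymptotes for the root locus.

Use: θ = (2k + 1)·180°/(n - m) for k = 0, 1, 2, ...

n - m = 5 - 1 = 4. Angles: θk = (2k + 1)·180°/4 = 45°, 135°, 225°, 315°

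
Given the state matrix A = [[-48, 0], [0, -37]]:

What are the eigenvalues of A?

For diagonal matrix, eigenvalues are diagonal entries: λ₁ = -48, λ₂ = -37.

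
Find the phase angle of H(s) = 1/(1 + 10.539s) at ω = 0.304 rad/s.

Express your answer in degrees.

Phase = -arctan(ωτ) = -arctan(0.304 × 10.539) = -72.7°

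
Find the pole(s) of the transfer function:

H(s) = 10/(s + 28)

Pole is where denominator = 0: s + 28 = 0, so s = -28.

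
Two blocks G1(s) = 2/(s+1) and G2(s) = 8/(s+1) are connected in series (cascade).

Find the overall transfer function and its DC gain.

Series: multiply transfer functions. G_eq = 2/(s+1) × 8/(s+1) = 16/((s+1)(s+1)). DC gain = 16/(1×1) = 16.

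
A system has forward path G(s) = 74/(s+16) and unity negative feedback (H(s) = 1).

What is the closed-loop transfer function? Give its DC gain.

T(s) = G/(1+GH) = [74/(s+16)] / [1 + 74/(s+16)] = 74/(s+16+74) = 74/(s+90). DC gain = 74/90 = 0.8222.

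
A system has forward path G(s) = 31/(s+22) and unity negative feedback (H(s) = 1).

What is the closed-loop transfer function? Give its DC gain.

T(s) = G/(1+GH) = [31/(s+22)] / [1 + 31/(s+22)] = 31/(s+22+31) = 31/(s+53). DC gain = 31/53 = 0.5849.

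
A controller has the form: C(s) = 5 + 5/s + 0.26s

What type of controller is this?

This is a Proportional-Integral-Derivative (PID) controller.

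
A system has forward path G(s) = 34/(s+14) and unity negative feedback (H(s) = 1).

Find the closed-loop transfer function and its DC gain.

T(s) = G/(1+GH) = [34/(s+14)] / [1 + 34/(s+14)] = 34/(s+14+34) = 34/(s+48). DC gain = 34/48 = 0.7083.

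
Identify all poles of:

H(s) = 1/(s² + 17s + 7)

Discriminant = 17² - 4×1×7 = 289 - 28 = 261 > 0, so two distinct real poles. Using quadratic formula: s = (-17 ± √261)/(2×1) = (-17 ± √261)/2, with √261 ≈ 16.1555. s₁ ≈ -0.4223, s₂ ≈ -16.5777. Poles: s₁ = -0.4223, s₂ = -16.5777.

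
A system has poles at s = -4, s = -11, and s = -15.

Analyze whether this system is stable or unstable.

All poles are in the left half-plane. System is stable.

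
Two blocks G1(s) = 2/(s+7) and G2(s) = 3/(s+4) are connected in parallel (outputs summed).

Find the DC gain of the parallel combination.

Parallel: G_eq = G1 + G2. DC gain = G1(0) + G2(0) = 2/7 + 3/4 = 0.2857 + 0.75 = 1.0357.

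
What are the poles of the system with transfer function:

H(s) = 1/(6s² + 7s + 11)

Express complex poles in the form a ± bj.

Discriminant = 7² - 4×6×11 = 49 - 264 = -215 < 0, so the poles are a complex conjugate pair s = (-7 ± j√215)/(2×6). Real part = -7/(2×6) = -7/12 ≈ -0.5833; imaginary part = ±√215/(2×6) ≈ 1.2219. Poles: s = -0.5833 ± 1.2219j.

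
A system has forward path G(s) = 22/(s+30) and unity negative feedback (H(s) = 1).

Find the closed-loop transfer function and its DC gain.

T(s) = G/(1+GH) = [22/(s+30)] / [1 + 22/(s+30)] = 22/(s+30+22) = 22/(s+52). DC gain = 22/52 = 0.4231.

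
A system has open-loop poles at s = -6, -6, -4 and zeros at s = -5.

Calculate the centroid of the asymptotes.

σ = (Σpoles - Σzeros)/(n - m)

σ = (Σpoles - Σzeros)/(n - m) = (-16 - (-5))/(3 - 1) = -11/2 = -5.5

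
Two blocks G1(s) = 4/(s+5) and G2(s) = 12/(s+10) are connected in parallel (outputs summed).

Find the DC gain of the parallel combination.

Parallel: G_eq = G1 + G2. DC gain = G1(0) + G2(0) = 4/5 + 12/10 = 0.8 + 1.2 = 2.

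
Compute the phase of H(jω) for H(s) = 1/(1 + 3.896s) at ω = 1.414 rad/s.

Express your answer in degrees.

Phase = -arctan(ωτ) = -arctan(1.414 × 3.896) = -79.7°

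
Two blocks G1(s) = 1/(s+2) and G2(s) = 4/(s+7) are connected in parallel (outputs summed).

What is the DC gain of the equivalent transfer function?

Parallel: G_eq = G1 + G2. DC gain = G1(0) + G2(0) = 1/2 + 4/7 = 0.5 + 0.5714 = 1.0714.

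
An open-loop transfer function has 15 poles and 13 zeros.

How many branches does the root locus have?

Root locus has n branches where n = number of poles = 15.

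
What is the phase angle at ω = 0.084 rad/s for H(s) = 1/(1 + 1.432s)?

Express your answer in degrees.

Phase = -arctan(ωτ) = -arctan(0.084 × 1.432) = -6.9°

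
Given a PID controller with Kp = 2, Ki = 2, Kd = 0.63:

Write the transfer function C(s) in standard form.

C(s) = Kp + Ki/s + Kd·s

Substituting values: C(s) = 2 + 2/s + 0.63s = (0.63s² + 2s + 2)/s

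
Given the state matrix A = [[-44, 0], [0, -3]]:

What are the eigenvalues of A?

For diagonal matrix, eigenvalues are diagonal entries: λ₁ = -44, λ₂ = -3.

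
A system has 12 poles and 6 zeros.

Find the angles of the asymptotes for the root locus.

n - m = 12 - 6 = 6. Angles: θk = (2k + 1)·180°/6 = 30°, 90°, 150°, 210°, 270°, 330°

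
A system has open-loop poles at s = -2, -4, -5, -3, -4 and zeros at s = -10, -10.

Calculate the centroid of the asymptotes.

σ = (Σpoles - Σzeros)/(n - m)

σ = (Σpoles - Σzeros)/(n - m) = (-18 - (-20))/(5 - 2) = 2/3 = 0.67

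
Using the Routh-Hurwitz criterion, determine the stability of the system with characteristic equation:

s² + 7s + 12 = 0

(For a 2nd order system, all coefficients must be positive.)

Coefficients: 1, 7, 12. All positive, so system is stable.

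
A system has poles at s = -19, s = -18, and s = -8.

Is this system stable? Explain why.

All poles are in the left half-plane. System is stable.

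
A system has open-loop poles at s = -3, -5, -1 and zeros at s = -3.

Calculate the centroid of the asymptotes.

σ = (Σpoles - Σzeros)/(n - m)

σ = (Σpoles - Σzeros)/(n - m) = (-9 - (-3))/(3 - 1) = -6/2 = -3.0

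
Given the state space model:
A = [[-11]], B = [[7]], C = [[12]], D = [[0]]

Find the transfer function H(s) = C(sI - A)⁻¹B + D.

(sI - A)⁻¹ = 1/(s + 11). H(s) = 12 × 7/(s + 11) + 0 = 84/(s + 11).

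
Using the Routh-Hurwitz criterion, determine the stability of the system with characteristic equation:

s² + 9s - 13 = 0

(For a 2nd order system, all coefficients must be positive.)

Coefficients: 1, 9, -13. c=-13 not positive, so system is unstable.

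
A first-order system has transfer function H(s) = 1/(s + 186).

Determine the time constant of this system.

For H(s) = 1/(s + 1/τ), the pole is at -1/τ = -186, so τ = 1/186 = 0.0054 s.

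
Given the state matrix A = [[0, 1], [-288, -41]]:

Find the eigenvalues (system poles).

det(A - λI) = λ² - (-41)λ + 288 = (λ - (-9))(λ - (-32)). Eigenvalues: -9, -32.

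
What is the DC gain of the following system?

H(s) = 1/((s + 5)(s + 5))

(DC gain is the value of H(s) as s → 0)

DC gain = H(0) = 1/(5 × 5) = 1/25 = 0.04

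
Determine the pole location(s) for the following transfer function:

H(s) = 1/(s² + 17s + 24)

Discriminant = 17² - 4×1×24 = 289 - 96 = 193 > 0, so two distinct real poles. Using quadratic formula: s = (-17 ± √193)/(2×1) = (-17 ± √193)/2, with √193 ≈ 13.8924. s₁ ≈ -1.5538, s₂ ≈ -15.4462. Poles: s₁ = -1.5538, s₂ = -15.4462.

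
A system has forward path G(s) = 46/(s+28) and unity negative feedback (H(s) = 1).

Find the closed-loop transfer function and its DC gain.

T(s) = G/(1+GH) = [46/(s+28)] / [1 + 46/(s+28)] = 46/(s+28+46) = 46/(s+74). DC gain = 46/74 = 0.6216.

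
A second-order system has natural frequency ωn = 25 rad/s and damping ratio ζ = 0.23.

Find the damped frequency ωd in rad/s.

ωd = ωn√(1 - ζ²) = 25√(1 - 0.23²) = 24.33 rad/s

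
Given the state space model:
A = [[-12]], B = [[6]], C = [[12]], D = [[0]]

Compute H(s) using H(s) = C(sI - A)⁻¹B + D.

(sI - A)⁻¹ = 1/(s + 12). H(s) = 12 × 6/(s + 12) + 0 = 72/(s + 12).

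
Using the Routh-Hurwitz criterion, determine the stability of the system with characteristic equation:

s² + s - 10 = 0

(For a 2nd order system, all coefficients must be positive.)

Coefficients: 1, 1, -10. c=-10 not positive, so system is unstable.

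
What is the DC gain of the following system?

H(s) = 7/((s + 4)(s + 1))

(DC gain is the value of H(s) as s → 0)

DC gain = H(0) = 7/(4 × 1) = 7/4 = 1.75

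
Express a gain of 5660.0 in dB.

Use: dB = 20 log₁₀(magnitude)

dB = 20 log₁₀(5660.0) = 75.1 dB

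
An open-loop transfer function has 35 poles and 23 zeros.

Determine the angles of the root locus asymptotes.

n - m = 35 - 23 = 12. Angles: θk = (2k + 1)·180°/12 = 15°, 45°, 75°, 105°, 135°, 165°, 195°, 225°, 255°, 285°, 315°, 345°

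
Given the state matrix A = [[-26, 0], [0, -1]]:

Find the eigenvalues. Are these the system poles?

For diagonal matrix, eigenvalues are diagonal entries: λ₁ = -26, λ₂ = -1. Eigenvalues of A = system poles.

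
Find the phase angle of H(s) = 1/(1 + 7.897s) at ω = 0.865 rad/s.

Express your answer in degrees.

Phase = -arctan(ωτ) = -arctan(0.865 × 7.897) = -81.7°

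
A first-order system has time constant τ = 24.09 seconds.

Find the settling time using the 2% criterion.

For first-order system, 2% settling time ≈ 4τ = 4 × 24.09 = 96.36 s.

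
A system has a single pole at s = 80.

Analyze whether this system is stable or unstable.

Pole at s = 80 is in the right half-plane. Unstable.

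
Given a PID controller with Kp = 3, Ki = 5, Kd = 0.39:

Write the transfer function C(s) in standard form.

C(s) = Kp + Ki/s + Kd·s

Substituting values: C(s) = 3 + 5/s + 0.39s = (0.39s² + 3s + 5)/s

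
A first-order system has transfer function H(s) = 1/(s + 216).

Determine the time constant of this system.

For H(s) = 1/(s + 1/τ), the pole is at -1/τ = -216, so τ = 1/216 = 0.0046 s.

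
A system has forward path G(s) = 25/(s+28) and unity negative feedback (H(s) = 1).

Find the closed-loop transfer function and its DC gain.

T(s) = G/(1+GH) = [25/(s+28)] / [1 + 25/(s+28)] = 25/(s+28+25) = 25/(s+53). DC gain = 25/53 = 0.4717.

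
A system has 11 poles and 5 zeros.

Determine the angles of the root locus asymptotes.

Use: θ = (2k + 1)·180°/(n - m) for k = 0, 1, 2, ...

n - m = 11 - 5 = 6. Angles: θk = (2k + 1)·180°/6 = 30°, 90°, 150°, 210°, 270°, 330°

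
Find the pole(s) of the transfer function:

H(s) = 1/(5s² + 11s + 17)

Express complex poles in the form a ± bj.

Discriminant = 11² - 4×5×17 = 121 - 340 = -219 < 0, so the poles are a complex conjugate pair s = (-11 ± j√219)/(2×5). Real part = -11/(2×5) = -11/10 = -1.1; imaginary part = ±√219/(2×5) ≈ 1.4799. Poles: s = -1.1 ± 1.4799j.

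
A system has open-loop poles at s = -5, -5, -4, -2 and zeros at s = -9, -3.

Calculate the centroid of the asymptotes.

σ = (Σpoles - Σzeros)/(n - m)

σ = (Σpoles - Σzeros)/(n - m) = (-16 - (-12))/(4 - 2) = -4/2 = -2.0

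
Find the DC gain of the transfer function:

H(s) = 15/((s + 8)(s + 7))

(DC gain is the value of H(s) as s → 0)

DC gain = H(0) = 15/(8 × 7) = 15/56 = 0.2679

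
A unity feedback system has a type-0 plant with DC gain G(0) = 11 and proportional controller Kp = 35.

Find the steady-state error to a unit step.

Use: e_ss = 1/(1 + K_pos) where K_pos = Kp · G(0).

K_pos = Kp · G(0) = 35 × 11 = 385. e_ss = 1/(1 + 385) = 0.0026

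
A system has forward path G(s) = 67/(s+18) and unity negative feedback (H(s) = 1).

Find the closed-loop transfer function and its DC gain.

T(s) = G/(1+GH) = [67/(s+18)] / [1 + 67/(s+18)] = 67/(s+18+67) = 67/(s+85). DC gain = 67/85 = 0.7882.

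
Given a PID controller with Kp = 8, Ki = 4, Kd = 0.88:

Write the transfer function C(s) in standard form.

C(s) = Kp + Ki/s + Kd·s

Substituting values: C(s) = 8 + 4/s + 0.88s = (0.88s² + 8s + 4)/s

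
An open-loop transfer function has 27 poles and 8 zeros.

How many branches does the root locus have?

Root locus has n branches where n = number of poles = 27.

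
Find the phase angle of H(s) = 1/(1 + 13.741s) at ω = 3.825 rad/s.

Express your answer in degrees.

Phase = -arctan(ωτ) = -arctan(3.825 × 13.741) = -88.9°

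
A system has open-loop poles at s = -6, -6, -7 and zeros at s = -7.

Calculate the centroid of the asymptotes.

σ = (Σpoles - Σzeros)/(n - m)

σ = (Σpoles - Σzeros)/(n - m) = (-19 - (-7))/(3 - 1) = -12/2 = -6.0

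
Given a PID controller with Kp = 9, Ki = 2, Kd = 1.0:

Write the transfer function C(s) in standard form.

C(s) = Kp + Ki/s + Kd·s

Substituting values: C(s) = 9 + 2/s + 1.0s = (s² + 9s + 2)/s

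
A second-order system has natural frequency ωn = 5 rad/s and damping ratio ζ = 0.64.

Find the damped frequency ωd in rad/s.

ωd = ωn√(1 - ζ²) = 5√(1 - 0.64²) = 3.84 rad/s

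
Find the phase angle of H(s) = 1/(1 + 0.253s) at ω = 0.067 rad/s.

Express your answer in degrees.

Phase = -arctan(ωτ) = -arctan(0.067 × 0.253) = -1.0°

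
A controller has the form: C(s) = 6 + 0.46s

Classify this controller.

This is a Proportional-Derivative (PD) controller.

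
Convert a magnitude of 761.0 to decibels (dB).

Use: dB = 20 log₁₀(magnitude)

dB = 20 log₁₀(761.0) = 57.6 dB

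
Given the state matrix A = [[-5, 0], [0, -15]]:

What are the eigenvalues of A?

For diagonal matrix, eigenvalues are diagonal entries: λ₁ = -5, λ₂ = -15.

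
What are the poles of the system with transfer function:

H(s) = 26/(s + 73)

Pole is where denominator = 0: s + 73 = 0, so s = -73.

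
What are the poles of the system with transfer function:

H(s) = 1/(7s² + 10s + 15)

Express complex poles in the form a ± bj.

Discriminant = 10² - 4×7×15 = 100 - 420 = -320 < 0, so the poles are a complex conjugate pair s = (-10 ± j√320)/(2×7). Real part = -10/(2×7) = -10/14 ≈ -0.7143; imaginary part = ±√320/(2×7) ≈ 1.2778. Poles: s = -0.7143 ± 1.2778j.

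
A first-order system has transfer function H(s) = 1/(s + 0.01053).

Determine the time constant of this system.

For H(s) = 1/(s + 1/τ), the pole is at -1/τ = -0.01053, so τ = 1/0.01053 = 94.97 s.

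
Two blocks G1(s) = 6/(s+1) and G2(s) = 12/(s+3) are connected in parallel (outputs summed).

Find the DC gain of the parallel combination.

Parallel: G_eq = G1 + G2. DC gain = G1(0) + G2(0) = 6/1 + 12/3 = 6 + 4 = 10.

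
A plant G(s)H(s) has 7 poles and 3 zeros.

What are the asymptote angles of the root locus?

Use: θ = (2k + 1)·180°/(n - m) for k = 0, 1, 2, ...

n - m = 7 - 3 = 4. Angles: θk = (2k + 1)·180°/4 = 45°, 135°, 225°, 315°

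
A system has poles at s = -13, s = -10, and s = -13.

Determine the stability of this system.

All poles are in the left half-plane. System is stable.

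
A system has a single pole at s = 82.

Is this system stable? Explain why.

Pole at s = 82 is in the right half-plane. Unstable.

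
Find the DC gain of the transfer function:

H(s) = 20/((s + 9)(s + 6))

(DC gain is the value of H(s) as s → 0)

DC gain = H(0) = 20/(9 × 6) = 20/54 = 0.3704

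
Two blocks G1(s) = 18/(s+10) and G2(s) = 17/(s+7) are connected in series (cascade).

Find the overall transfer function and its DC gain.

Series: multiply transfer functions. G_eq = 18/(s+10) × 17/(s+7) = 306/((s+10)(s+7)). DC gain = 306/(10×7) = 4.3714.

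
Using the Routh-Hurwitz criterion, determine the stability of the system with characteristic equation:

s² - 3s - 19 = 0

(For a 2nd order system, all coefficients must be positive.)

Coefficients: 1, -3, -19. b=-3, c=-19 not positive, so system is unstable.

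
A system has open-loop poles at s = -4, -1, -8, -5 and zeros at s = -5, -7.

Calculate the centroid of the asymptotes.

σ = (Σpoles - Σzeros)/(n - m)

σ = (Σpoles - Σzeros)/(n - m) = (-18 - (-12))/(4 - 2) = -6/2 = -3.0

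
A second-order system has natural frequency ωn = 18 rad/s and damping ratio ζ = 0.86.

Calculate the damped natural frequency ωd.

ωd = ωn√(1 - ζ²) = 18√(1 - 0.86²) = 9.19 rad/s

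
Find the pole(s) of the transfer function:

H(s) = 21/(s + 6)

Pole is where denominator = 0: s + 6 = 0, so s = -6.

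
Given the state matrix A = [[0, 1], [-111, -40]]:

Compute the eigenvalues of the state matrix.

det(A - λI) = λ² - (-40)λ + 111 = (λ - (-3))(λ - (-37)). Eigenvalues: -3, -37.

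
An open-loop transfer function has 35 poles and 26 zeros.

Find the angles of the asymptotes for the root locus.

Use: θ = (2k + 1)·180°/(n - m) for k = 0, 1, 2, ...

n - m = 35 - 26 = 9. Angles: θk = (2k + 1)·180°/9 = 20°, 60°, 100°, 140°, 180°, 220°, 260°, 300°, 340°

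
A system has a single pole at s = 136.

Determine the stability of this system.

Pole at s = 136 is in the right half-plane. Unstable.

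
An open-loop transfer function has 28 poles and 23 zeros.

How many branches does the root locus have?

Root locus has n branches where n = number of poles = 28.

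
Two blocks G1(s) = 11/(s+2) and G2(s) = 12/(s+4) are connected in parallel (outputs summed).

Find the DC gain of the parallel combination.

Parallel: G_eq = G1 + G2. DC gain = G1(0) + G2(0) = 11/2 + 12/4 = 5.5 + 3 = 8.5.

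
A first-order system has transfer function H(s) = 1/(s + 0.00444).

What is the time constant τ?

For H(s) = 1/(s + 1/τ), the pole is at -1/τ = -0.00444, so τ = 1/0.00444 = 225.2 s.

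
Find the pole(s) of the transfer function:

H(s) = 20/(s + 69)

Pole is where denominator = 0: s + 69 = 0, so s = -69.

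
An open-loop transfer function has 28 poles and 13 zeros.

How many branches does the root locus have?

Root locus has n branches where n = number of poles = 28.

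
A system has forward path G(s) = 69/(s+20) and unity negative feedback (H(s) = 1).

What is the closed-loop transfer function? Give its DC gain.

T(s) = G/(1+GH) = [69/(s+20)] / [1 + 69/(s+20)] = 69/(s+20+69) = 69/(s+89). DC gain = 69/89 = 0.7753.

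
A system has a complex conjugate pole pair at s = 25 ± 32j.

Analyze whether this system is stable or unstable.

Real part of poles is 25 (> 0, right half-plane). Unstable.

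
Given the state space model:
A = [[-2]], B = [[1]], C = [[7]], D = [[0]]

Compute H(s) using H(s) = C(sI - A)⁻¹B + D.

(sI - A)⁻¹ = 1/(s + 2). H(s) = 7 × 1/(s + 2) + 0 = 7/(s + 2).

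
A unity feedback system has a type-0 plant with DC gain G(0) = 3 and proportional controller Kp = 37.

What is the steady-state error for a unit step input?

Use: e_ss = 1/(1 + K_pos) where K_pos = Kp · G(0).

K_pos = Kp · G(0) = 37 × 3 = 111. e_ss = 1/(1 + 111) = 0.0089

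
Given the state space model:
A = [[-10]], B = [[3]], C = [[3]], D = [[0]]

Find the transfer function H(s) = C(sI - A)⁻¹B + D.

(sI - A)⁻¹ = 1/(s + 10). H(s) = 3 × 3/(s + 10) + 0 = 9/(s + 10).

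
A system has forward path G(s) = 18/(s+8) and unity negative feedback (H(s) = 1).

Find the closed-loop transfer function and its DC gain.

T(s) = G/(1+GH) = [18/(s+8)] / [1 + 18/(s+8)] = 18/(s+8+18) = 18/(s+26). DC gain = 18/26 = 0.6923.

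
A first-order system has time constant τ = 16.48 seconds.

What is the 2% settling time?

For first-order system, 2% settling time ≈ 4τ = 4 × 16.48 = 65.92 s.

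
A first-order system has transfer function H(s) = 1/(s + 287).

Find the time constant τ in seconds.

For H(s) = 1/(s + 1/τ), the pole is at -1/τ = -287, so τ = 1/287 = 0.0035 s.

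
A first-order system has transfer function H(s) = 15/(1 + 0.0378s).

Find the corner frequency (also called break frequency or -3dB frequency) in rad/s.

Corner frequency = 1/τ = 1/0.0378 = 26.455 rad/s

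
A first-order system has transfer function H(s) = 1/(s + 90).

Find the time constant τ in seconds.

For H(s) = 1/(s + 1/τ), the pole is at -1/τ = -90, so τ = 1/90 = 0.0111 s.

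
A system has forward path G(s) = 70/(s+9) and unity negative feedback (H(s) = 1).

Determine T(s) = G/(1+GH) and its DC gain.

T(s) = G/(1+GH) = [70/(s+9)] / [1 + 70/(s+9)] = 70/(s+9+70) = 70/(s+79). DC gain = 70/79 = 0.8861.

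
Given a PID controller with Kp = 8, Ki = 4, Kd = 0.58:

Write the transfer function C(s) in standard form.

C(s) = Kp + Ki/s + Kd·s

Substituting values: C(s) = 8 + 4/s + 0.58s = (0.58s² + 8s + 4)/s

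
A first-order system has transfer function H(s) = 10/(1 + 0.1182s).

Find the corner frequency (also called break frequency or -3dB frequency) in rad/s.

Corner frequency = 1/τ = 1/0.1182 = 8.46 rad/s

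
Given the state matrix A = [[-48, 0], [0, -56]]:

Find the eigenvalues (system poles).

For diagonal matrix, eigenvalues are diagonal entries: λ₁ = -48, λ₂ = -56.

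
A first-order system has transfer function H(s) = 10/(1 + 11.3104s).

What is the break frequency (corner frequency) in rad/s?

Corner frequency = 1/τ = 1/11.3104 = 0.088 rad/s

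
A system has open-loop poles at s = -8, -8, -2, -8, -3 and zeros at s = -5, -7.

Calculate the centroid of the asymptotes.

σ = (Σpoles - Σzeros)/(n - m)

σ = (Σpoles - Σzeros)/(n - m) = (-29 - (-12))/(5 - 2) = -17/3 = -5.67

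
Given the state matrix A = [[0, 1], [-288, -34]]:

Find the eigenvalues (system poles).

det(A - λI) = λ² - (-34)λ + 288 = (λ - (-16))(λ - (-18)). Eigenvalues: -16, -18.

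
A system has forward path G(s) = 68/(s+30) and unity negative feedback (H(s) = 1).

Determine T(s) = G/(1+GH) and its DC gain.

T(s) = G/(1+GH) = [68/(s+30)] / [1 + 68/(s+30)] = 68/(s+30+68) = 68/(s+98). DC gain = 68/98 = 0.6939.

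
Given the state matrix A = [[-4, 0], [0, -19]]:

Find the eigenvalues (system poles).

For diagonal matrix, eigenvalues are diagonal entries: λ₁ = -4, λ₂ = -19.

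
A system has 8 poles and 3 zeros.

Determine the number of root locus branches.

Root locus has n branches where n = number of poles = 8.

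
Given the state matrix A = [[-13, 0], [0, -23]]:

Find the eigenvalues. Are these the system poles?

For diagonal matrix, eigenvalues are diagonal entries: λ₁ = -13, λ₂ = -23. Eigenvalues of A = system poles.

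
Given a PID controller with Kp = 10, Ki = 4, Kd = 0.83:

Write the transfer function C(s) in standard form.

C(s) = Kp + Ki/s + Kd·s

Substituting values: C(s) = 10 + 4/s + 0.83s = (0.83s² + 10s + 4)/s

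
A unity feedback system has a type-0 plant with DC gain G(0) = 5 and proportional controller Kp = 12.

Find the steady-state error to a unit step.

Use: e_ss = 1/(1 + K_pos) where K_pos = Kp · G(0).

K_pos = Kp · G(0) = 12 × 5 = 60. e_ss = 1/(1 + 60) = 0.0164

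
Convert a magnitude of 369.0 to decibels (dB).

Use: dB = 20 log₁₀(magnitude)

dB = 20 log₁₀(369.0) = 51.3 dB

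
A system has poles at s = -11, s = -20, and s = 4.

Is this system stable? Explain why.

Pole(s) at s = 4 are not in the left half-plane. System is unstable.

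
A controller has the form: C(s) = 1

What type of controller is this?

This is a Proportional (P) controller.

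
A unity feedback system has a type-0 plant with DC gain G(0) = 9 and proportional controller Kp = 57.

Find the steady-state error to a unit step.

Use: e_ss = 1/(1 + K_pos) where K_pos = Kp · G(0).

K_pos = Kp · G(0) = 57 × 9 = 513. e_ss = 1/(1 + 513) = 0.0019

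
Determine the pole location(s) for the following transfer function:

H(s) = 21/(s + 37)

Pole is where denominator = 0: s + 37 = 0, so s = -37.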